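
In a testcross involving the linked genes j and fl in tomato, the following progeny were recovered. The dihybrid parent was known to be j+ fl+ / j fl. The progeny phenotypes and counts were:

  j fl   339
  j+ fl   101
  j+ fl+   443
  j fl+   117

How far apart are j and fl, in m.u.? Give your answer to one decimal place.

21.8 m.u.

The recombinant classes are j+ fl and j fl+: 101 + 117 = 218.
Recombination frequency = 218/1000 = 0.2180 ≈ 21.8%, i.e. 21.8 m.u.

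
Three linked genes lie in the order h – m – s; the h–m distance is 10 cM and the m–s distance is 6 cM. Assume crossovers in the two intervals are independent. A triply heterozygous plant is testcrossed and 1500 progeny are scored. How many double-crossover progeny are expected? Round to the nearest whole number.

9

Map distances give recombination frequencies of 0.100 and 0.060 for the two intervals.
With no interference, expected double-crossover frequency = 0.100 × 0.060 = 0.00600.
Expected number = 0.00600 × 1500 = 9.00 ≈ 9.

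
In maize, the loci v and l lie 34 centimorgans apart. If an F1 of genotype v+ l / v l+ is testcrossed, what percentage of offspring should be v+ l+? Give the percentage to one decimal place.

A map distance of 34 centimorgans corresponds to a recombination frequency of 0.340.
The F1 is v+ l / v l+, so v+ l+ is a recombinant gamete class with expected frequency r/2 = 0.340/2 = 0.1700.
That is 0.1700 = 17.0% of the progeny.

17.0%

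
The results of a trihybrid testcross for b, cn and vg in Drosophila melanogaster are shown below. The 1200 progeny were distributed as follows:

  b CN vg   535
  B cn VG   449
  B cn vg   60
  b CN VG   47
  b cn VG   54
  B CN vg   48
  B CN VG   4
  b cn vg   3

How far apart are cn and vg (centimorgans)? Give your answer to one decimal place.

The two most frequent reciprocal classes, b CN vg and B cn VG, are the parental types, so the F1 was b CN vg / B cn VG.
The two rarest classes, b cn vg and B CN VG, are the double crossovers. Comparing them with the parentals, only the cn allele has switched, so cn is the middle locus and the order is b – cn – vg.
Crossovers in the cn–vg interval produce the single-crossover classes b CN VG and B cn vg (47 + 60 = 107) plus the double crossovers (7).
RF(cn–vg) = (107 + 7) / 1200 = 114/1200 = 0.0950 → 9.5 centimorgans.

9.5 centimorgans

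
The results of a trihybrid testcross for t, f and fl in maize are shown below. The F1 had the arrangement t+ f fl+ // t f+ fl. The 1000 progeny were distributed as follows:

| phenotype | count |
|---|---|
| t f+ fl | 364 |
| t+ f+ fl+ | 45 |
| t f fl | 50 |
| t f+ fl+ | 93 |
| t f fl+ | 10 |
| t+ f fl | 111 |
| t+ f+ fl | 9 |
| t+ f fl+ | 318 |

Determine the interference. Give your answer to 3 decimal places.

0.253

The two rarest classes, t f fl+ and t+ f+ fl, are the double crossovers. Comparing them with the parentals, only the t allele has switched, so t is the middle locus and the order is fl – t – f.
fl–t: (204 + 19)/1000 = 0.2230; t–f: (95 + 19)/1000 = 0.1140.
Expected DCO frequency = 0.2230 × 0.1140 ≈ 0.02542; observed = 19/1000 ≈ 0.01900.
Coefficient of coincidence = 0.01900/0.02542 ≈ 0.747; interference = 1 − 0.747 = 0.253.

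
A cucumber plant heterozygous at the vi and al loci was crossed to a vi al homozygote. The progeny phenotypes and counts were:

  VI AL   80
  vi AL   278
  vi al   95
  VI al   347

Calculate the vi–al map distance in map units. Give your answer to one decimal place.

21.9 map units

The two most frequent classes, VI al (347) and vi AL (278), are the parental types, so the F1 was VI al / vi AL.
The recombinant classes are VI AL and vi al: 80 + 95 = 175.
Recombination frequency = 175/800 = 0.2188 ≈ 21.9%, i.e. 21.9 map units.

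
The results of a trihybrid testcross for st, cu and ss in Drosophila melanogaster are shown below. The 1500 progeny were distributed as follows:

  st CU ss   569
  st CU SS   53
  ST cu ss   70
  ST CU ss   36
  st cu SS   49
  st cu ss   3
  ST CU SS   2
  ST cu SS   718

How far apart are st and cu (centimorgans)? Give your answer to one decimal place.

6.0 centimorgans

The two most frequent reciprocal classes, ST cu SS and st CU ss, are the parental types, so the F1 was ST cu SS / st CU ss.
The two rarest classes, ST CU SS and st cu ss, are the double crossovers. Comparing them with the parentals, only the cu allele has switched, so cu is the middle locus and the order is st – cu – ss.
Crossovers in the st–cu interval produce the single-crossover classes st cu SS and ST CU ss (49 + 36 = 85) plus the double crossovers (5).
RF(st–cu) = (85 + 5) / 1500 = 90/1500 = 0.0600 → 6.0 centimorgans.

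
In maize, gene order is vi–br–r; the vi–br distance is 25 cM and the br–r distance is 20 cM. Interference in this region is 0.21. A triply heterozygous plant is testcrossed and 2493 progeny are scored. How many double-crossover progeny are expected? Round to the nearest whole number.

Map distances give recombination frequencies of 0.250 and 0.200 for the two intervals.
With interference 0.21 (so coincidence = 0.79), expected double-crossover frequency = 0.250 × 0.200 × 0.79 = 0.03950.
Expected number = 0.03950 × 2493 = 98.47 ≈ 98.

98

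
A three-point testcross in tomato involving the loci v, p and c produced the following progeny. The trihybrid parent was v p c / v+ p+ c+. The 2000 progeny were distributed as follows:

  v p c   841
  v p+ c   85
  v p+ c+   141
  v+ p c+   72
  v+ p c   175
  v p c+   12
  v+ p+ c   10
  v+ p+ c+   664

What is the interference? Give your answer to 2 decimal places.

0.27

The two rarest classes, v p c+ and v+ p+ c, are the double crossovers. Comparing them with the parentals, only the c allele has switched, so c is the middle locus and the order is p – c – v.
p–c: (157 + 22)/2000 = 0.0895; c–v: (316 + 22)/2000 = 0.1690.
Expected DCO frequency = 0.0895 × 0.1690 ≈ 0.01513; observed = 22/2000 ≈ 0.01100.
Coefficient of coincidence = 0.01100/0.01513 ≈ 0.73; interference = 1 − 0.73 = 0.27.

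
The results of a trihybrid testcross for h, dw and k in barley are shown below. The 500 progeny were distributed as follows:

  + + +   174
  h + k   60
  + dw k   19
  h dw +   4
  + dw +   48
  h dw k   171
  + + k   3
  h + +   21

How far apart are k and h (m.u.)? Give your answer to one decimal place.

9.4 m.u.

The two most frequent reciprocal classes, + + + and h dw k, are the parental types, so the F1 was + + + / h dw k.
The two rarest classes, + + k and h dw +, are the double crossovers. Comparing them with the parentals, only the k allele has switched, so k is the middle locus and the order is h – k – dw.
Crossovers in the h–k interval produce the single-crossover classes h + + and + dw k (21 + 19 = 40) plus the double crossovers (7).
RF(h–k) = (40 + 7) / 500 = 47/500 = 0.0940 → 9.4 m.u.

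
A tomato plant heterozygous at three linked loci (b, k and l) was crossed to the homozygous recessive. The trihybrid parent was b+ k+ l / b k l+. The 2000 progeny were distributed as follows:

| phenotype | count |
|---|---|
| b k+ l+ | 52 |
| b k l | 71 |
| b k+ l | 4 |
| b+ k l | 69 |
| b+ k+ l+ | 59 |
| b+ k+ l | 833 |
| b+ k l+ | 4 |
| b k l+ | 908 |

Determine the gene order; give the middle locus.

b

The two rarest classes, b k+ l and b+ k l+, are the double crossovers. Comparing them with the parentals, only the b allele has switched, so b is the middle locus and the order is l – b – k.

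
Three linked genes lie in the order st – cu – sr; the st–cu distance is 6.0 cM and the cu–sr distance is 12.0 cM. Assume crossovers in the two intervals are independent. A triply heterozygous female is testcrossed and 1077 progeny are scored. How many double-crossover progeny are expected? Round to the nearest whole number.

8

Map distances give recombination frequencies of 0.060 and 0.120 for the two intervals.
With no interference, expected double-crossover frequency = 0.060 × 0.120 = 0.00720.
Expected number = 0.00720 × 1077 = 7.75 ≈ 8.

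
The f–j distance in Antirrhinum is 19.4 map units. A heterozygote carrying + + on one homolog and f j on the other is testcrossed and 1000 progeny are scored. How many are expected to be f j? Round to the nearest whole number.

A map distance of 19.4 map units corresponds to a recombination frequency of 0.194.
The F1 is + + / f j, so f j is a parental gamete class with expected frequency (1 − r)/2 = 0.806/2 = 0.4030.
Expected number = 0.4030 × 1000 = 403.00 ≈ 403.

403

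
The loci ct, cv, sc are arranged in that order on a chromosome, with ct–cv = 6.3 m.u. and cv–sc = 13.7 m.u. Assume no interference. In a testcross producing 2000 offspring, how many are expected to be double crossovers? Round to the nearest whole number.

17

Map distances give recombination frequencies of 0.063 and 0.137 for the two intervals.
With no interference, expected double-crossover frequency = 0.063 × 0.137 = 0.00863.
Expected number = 0.00863 × 2000 = 17.26 ≈ 17.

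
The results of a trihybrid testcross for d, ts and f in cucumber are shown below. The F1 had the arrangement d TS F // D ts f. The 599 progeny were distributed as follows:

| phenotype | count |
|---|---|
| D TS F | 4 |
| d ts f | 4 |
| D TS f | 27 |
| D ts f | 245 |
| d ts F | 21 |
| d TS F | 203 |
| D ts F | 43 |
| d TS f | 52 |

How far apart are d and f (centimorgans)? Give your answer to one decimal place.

The two rarest classes, D TS F and d ts f, are the double crossovers. Comparing them with the parentals, only the d allele has switched, so d is the middle locus and the order is ts – d – f.
Crossovers in the d–f interval produce the single-crossover classes d TS f and D ts F (52 + 43 = 95) plus the double crossovers (8).
RF(d–f) = (95 + 8) / 599 = 103/599 = 0.1720 → 17.2 centimorgans.

17.2 centimorgans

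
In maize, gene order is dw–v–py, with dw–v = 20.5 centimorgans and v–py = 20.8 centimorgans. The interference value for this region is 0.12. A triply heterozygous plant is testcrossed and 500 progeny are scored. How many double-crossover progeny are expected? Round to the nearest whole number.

Map distances give recombination frequencies of 0.205 and 0.208 for the two intervals.
With interference 0.12 (so coincidence = 0.88), expected double-crossover frequency = 0.205 × 0.208 × 0.88 = 0.03752.
Expected number = 0.03752 × 500 = 18.76 ≈ 19.

19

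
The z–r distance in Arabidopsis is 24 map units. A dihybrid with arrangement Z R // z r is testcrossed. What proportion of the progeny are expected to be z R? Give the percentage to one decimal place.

12.0%

A map distance of 24 map units corresponds to a recombination frequency of 0.240.
The F1 is Z R / z r, so z R is a recombinant gamete class with expected frequency r/2 = 0.240/2 = 0.1200.
That is 0.1200 = 12.0% of the progeny.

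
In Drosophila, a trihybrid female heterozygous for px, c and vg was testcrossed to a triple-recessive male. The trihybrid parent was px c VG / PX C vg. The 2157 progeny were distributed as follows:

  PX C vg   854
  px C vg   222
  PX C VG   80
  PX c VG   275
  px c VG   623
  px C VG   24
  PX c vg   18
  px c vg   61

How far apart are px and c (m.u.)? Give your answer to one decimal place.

The two rarest classes, px C VG and PX c vg, are the double crossovers. Comparing them with the parentals, only the c allele has switched, so c is the middle locus and the order is px – c – vg.
Crossovers in the px–c interval produce the single-crossover classes PX c VG and px C vg (275 + 222 = 497) plus the double crossovers (42).
RF(px–c) = (497 + 42) / 2157 = 539/2157 = 0.2499 → 25.0 m.u.

25.0 m.u.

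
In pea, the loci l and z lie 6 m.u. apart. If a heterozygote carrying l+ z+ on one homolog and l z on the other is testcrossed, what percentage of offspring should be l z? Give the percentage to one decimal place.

A map distance of 6 m.u. corresponds to a recombination frequency of 0.060.
The F1 is l+ z+ / l z, so l z is a parental gamete class with expected frequency (1 − r)/2 = 0.940/2 = 0.4700.
That is 0.4700 = 47.0% of the progeny.

47.0%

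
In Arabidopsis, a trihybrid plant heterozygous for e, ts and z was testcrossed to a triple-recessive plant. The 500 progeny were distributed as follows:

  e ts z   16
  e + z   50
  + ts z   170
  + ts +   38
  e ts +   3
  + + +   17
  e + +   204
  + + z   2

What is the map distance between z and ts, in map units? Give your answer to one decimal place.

The two most frequent reciprocal classes, e + + and + ts z, are the parental types, so the F1 was e + + / + ts z.
The two rarest classes, e ts + and + + z, are the double crossovers. Comparing them with the parentals, only the ts allele has switched, so ts is the middle locus and the order is z – ts – e.
Crossovers in the z–ts interval produce the single-crossover classes e + z and + ts + (50 + 38 = 88) plus the double crossovers (5).
RF(z–ts) = (88 + 5) / 500 = 93/500 = 0.1860 → 18.6 map units.

18.6 map units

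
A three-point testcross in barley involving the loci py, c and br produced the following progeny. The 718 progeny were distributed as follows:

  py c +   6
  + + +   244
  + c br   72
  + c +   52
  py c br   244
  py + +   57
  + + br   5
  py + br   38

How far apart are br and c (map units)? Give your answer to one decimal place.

14.1 map units

The two most frequent reciprocal classes, py c br and + + +, are the parental types, so the F1 was py c br / + + +.
The two rarest classes, py c + and + + br, are the double crossovers. Comparing them with the parentals, only the br allele has switched, so br is the middle locus and the order is c – br – py.
Crossovers in the c–br interval produce the single-crossover classes py + br and + c + (38 + 52 = 90) plus the double crossovers (11).
RF(c–br) = (90 + 11) / 718 = 101/718 = 0.1407 → 14.1 map units.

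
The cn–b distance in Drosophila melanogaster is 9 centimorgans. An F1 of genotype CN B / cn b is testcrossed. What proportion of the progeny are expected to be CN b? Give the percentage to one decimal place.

4.5%

A map distance of 9 centimorgans corresponds to a recombination frequency of 0.090.
The F1 is CN B / cn b, so CN b is a recombinant gamete class with expected frequency r/2 = 0.090/2 = 0.0450.
That is 0.0450 = 4.5% of the progeny.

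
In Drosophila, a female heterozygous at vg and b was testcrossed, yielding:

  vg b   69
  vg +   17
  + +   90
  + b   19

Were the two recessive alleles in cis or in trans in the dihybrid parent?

cis

The two most frequent classes are + + (90) and vg b (69); these are the parental (non-recombinant) types.
So the F1 carried + + on one chromosome and vg b on the other — the recessive alleles are on the same chromosome (cis / coupling).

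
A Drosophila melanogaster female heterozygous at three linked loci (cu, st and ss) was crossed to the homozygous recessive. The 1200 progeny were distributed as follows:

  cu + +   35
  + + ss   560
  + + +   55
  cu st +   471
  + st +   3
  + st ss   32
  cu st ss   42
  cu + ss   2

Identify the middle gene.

cu

The two most frequent reciprocal classes, cu st + and + + ss, are the parental types, so the F1 was cu st + / + + ss.
The two rarest classes, + st + and cu + ss, are the double crossovers. Comparing them with the parentals, only the cu allele has switched, so cu is the middle locus and the order is st – cu – ss.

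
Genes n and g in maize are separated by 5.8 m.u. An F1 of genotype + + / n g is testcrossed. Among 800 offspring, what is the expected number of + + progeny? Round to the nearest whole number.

377

A map distance of 5.8 m.u. corresponds to a recombination frequency of 0.058.
The F1 is + + / n g, so + + is a parental gamete class with expected frequency (1 − r)/2 = 0.942/2 = 0.4710.
Expected number = 0.4710 × 800 = 376.80 ≈ 377.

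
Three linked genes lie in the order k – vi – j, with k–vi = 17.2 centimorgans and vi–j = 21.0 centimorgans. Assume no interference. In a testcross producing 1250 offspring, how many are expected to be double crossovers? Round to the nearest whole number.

45

Map distances give recombination frequencies of 0.172 and 0.210 for the two intervals.
With no interference, expected double-crossover frequency = 0.172 × 0.210 = 0.03612.
Expected number = 0.03612 × 1250 = 45.15 ≈ 45.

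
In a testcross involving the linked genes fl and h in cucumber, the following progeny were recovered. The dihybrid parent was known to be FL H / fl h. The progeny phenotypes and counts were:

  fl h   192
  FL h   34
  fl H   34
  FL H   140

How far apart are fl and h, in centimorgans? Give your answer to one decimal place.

17.0 centimorgans

The recombinant classes are FL h and fl H: 34 + 34 = 68.
Recombination frequency = 68/400 = 0.1700 ≈ 17.0%, i.e. 17.0 centimorgans.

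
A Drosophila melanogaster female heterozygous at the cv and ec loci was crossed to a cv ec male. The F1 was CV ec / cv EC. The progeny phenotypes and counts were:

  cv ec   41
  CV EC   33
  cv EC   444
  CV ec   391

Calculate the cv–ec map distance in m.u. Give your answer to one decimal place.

8.1 m.u.

The recombinant classes are CV EC and cv ec: 33 + 41 = 74.
Recombination frequency = 74/909 = 0.0814 ≈ 8.1%, i.e. 8.1 m.u.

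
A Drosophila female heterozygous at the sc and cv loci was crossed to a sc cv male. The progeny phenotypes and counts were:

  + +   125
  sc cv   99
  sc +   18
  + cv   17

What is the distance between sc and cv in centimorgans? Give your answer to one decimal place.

13.5 centimorgans

The two most frequent classes, + + (125) and sc cv (99), are the parental types, so the F1 was + + / sc cv.
The recombinant classes are + cv and sc +: 17 + 18 = 35.
Recombination frequency = 35/259 = 0.1351 ≈ 13.5%, i.e. 13.5 centimorgans.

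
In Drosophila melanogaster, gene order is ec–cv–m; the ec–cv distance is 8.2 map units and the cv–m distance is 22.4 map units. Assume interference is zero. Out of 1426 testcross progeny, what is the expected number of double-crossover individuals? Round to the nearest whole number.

26

Map distances give recombination frequencies of 0.082 and 0.224 for the two intervals.
With no interference, expected double-crossover frequency = 0.082 × 0.224 = 0.01837.
Expected number = 0.01837 × 1426 = 26.19 ≈ 26.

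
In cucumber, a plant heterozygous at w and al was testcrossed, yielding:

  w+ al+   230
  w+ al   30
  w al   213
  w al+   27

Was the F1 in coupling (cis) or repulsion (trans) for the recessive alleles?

cis

The two most frequent classes are w+ al+ (230) and w al (213); these are the parental (non-recombinant) types.
So the F1 carried w+ al+ on one chromosome and w al on the other — the recessive alleles are on the same chromosome (cis / coupling).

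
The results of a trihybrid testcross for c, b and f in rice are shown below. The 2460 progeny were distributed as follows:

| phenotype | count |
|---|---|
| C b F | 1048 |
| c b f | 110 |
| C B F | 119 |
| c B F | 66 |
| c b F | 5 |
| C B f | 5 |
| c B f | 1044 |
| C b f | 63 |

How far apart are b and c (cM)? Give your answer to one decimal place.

The two most frequent reciprocal classes, c B f and C b F, are the parental types, so the F1 was c B f / C b F.
The two rarest classes, C B f and c b F, are the double crossovers. Comparing them with the parentals, only the c allele has switched, so c is the middle locus and the order is b – c – f.
Crossovers in the b–c interval produce the single-crossover classes c b f and C B F (110 + 119 = 229) plus the double crossovers (10).
RF(b–c) = (229 + 10) / 2460 = 239/2460 = 0.0972 → 9.7 cM.

9.7 cM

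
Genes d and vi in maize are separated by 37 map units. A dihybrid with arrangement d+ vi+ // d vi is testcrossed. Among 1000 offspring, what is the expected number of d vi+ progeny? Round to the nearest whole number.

A map distance of 37 map units corresponds to a recombination frequency of 0.370.
The F1 is d+ vi+ / d vi, so d vi+ is a recombinant gamete class with expected frequency r/2 = 0.370/2 = 0.1850.
Expected number = 0.1850 × 1000 = 185.00 ≈ 185.

185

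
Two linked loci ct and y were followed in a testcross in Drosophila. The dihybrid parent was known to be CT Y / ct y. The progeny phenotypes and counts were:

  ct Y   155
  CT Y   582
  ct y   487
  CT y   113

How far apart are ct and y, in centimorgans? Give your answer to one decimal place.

20.0 centimorgans

The recombinant classes are CT y and ct Y: 113 + 155 = 268.
Recombination frequency = 268/1337 = 0.2004 ≈ 20.0%, i.e. 20.0 centimorgans.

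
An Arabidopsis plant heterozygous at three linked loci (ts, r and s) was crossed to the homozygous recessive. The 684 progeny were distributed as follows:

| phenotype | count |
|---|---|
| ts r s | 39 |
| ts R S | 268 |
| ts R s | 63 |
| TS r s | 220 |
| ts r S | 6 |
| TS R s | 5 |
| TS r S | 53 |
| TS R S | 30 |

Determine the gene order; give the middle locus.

The two most frequent reciprocal classes, TS r s and ts R S, are the parental types, so the F1 was TS r s / ts R S.
The two rarest classes, TS R s and ts r S, are the double crossovers. Comparing them with the parentals, only the r allele has switched, so r is the middle locus and the order is ts – r – s.

r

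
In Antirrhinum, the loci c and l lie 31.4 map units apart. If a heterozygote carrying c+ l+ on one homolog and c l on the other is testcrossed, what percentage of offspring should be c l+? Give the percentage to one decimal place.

A map distance of 31.4 map units corresponds to a recombination frequency of 0.314.
The F1 is c+ l+ / c l, so c l+ is a recombinant gamete class with expected frequency r/2 = 0.314/2 = 0.1570.
That is 0.1570 = 15.7% of the progeny.

15.7%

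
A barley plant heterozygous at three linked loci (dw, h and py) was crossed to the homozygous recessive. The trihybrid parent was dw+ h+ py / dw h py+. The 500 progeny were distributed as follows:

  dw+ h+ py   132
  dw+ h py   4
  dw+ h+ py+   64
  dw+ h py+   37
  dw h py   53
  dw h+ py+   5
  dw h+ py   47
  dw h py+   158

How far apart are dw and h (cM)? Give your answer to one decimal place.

The two rarest classes, dw+ h py and dw h+ py+, are the double crossovers. Comparing them with the parentals, only the h allele has switched, so h is the middle locus and the order is dw – h – py.
Crossovers in the dw–h interval produce the single-crossover classes dw h+ py and dw+ h py+ (47 + 37 = 84) plus the double crossovers (9).
RF(dw–h) = (84 + 9) / 500 = 93/500 = 0.1860 → 18.6 cM.

18.6 cM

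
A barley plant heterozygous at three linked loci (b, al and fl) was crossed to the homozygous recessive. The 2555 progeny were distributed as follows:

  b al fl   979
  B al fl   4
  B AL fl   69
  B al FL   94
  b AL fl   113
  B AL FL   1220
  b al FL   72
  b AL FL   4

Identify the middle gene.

The two most frequent reciprocal classes, B AL FL and b al fl, are the parental types, so the F1 was B AL FL / b al fl.
The two rarest classes, b AL FL and B al fl, are the double crossovers. Comparing them with the parentals, only the b allele has switched, so b is the middle locus and the order is fl – b – al.

b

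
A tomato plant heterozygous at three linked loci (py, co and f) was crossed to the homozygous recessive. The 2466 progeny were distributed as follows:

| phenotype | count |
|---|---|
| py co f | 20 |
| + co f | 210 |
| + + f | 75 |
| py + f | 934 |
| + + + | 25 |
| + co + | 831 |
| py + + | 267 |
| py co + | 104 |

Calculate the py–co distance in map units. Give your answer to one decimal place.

The two most frequent reciprocal classes, + co + and py + f, are the parental types, so the F1 was + co + / py + f.
The two rarest classes, + + + and py co f, are the double crossovers. Comparing them with the parentals, only the co allele has switched, so co is the middle locus and the order is py – co – f.
Crossovers in the py–co interval produce the single-crossover classes py co + and + + f (104 + 75 = 179) plus the double crossovers (45).
RF(py–co) = (179 + 45) / 2466 = 224/2466 = 0.0908 → 9.1 map units.

9.1 map units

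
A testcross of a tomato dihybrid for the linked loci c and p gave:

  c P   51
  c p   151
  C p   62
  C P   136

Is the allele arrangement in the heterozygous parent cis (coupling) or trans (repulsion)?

cis

The two most frequent classes are C P (136) and c p (151); these are the parental (non-recombinant) types.
So the F1 carried C P on one chromosome and c p on the other — the recessive alleles are on the same chromosome (cis / coupling).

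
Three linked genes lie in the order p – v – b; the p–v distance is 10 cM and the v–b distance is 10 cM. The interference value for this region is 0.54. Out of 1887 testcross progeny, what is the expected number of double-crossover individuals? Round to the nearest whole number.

9

Map distances give recombination frequencies of 0.100 and 0.100 for the two intervals.
With interference 0.54 (so coincidence = 0.46), expected double-crossover frequency = 0.100 × 0.100 × 0.46 = 0.00460.
Expected number = 0.00460 × 1887 = 8.68 ≈ 9.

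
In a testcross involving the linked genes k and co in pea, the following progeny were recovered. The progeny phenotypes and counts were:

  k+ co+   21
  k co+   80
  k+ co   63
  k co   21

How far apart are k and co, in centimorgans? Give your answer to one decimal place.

22.7 centimorgans

The two most frequent classes, k+ co (63) and k co+ (80), are the parental types, so the F1 was k+ co / k co+.
The recombinant classes are k+ co+ and k co: 21 + 21 = 42.
Recombination frequency = 42/185 = 0.2270 ≈ 22.7%, i.e. 22.7 centimorgans.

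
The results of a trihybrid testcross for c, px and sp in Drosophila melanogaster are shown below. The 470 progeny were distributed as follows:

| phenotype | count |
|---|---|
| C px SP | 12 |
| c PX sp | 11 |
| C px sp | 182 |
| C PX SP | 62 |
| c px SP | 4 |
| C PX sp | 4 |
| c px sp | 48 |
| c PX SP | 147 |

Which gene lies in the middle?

The two most frequent reciprocal classes, c PX SP and C px sp, are the parental types, so the F1 was c PX SP / C px sp.
The two rarest classes, c px SP and C PX sp, are the double crossovers. Comparing them with the parentals, only the px allele has switched, so px is the middle locus and the order is sp – px – c.

px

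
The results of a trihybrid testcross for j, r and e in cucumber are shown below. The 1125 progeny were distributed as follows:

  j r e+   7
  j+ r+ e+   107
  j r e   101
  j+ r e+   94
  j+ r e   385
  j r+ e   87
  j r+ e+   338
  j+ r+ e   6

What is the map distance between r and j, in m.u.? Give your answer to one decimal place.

19.6 m.u.

The two most frequent reciprocal classes, j+ r e and j r+ e+, are the parental types, so the F1 was j+ r e / j r+ e+.
The two rarest classes, j+ r+ e and j r e+, are the double crossovers. Comparing them with the parentals, only the r allele has switched, so r is the middle locus and the order is j – r – e.
Crossovers in the j–r interval produce the single-crossover classes j r e and j+ r+ e+ (101 + 107 = 208) plus the double crossovers (13).
RF(j–r) = (208 + 13) / 1125 = 221/1125 = 0.1964 → 19.6 m.u.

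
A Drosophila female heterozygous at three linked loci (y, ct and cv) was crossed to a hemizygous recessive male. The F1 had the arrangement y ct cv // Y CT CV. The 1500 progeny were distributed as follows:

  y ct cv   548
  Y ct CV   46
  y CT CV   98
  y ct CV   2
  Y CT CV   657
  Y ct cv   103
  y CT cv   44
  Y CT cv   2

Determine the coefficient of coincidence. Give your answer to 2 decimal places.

0.31

The two rarest classes, y ct CV and Y CT cv, are the double crossovers. Comparing them with the parentals, only the cv allele has switched, so cv is the middle locus and the order is ct – cv – y.
ct–cv: (90 + 4)/1500 = 0.0627; cv–y: (201 + 4)/1500 = 0.1367.
Expected DCO frequency = 0.0627 × 0.1367 ≈ 0.00857; observed = 4/1500 ≈ 0.00267.
Coefficient of coincidence = 0.00267/0.00857 ≈ 0.31.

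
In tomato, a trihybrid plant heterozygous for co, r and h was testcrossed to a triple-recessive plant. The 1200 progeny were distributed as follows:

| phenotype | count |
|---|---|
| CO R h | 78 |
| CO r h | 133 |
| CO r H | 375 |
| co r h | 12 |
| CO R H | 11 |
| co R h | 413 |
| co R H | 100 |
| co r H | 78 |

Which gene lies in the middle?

The two most frequent reciprocal classes, co R h and CO r H, are the parental types, so the F1 was co R h / CO r H.
The two rarest classes, co r h and CO R H, are the double crossovers. Comparing them with the parentals, only the r allele has switched, so r is the middle locus and the order is co – r – h.

r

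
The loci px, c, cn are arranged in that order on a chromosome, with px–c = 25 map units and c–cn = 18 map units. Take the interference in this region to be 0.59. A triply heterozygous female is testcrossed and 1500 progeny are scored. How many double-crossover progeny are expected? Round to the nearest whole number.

Map distances give recombination frequencies of 0.250 and 0.180 for the two intervals.
With interference 0.59 (so coincidence = 0.41), expected double-crossover frequency = 0.250 × 0.180 × 0.41 = 0.01845.
Expected number = 0.01845 × 1500 = 27.68 ≈ 28.

28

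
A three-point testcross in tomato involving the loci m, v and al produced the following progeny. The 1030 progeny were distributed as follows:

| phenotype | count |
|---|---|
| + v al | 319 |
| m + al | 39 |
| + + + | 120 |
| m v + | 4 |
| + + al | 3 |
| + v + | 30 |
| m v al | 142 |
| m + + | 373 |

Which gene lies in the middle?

v

The two most frequent reciprocal classes, + v al and m + +, are the parental types, so the F1 was + v al / m + +.
The two rarest classes, + + al and m v +, are the double crossovers. Comparing them with the parentals, only the v allele has switched, so v is the middle locus and the order is m – v – al.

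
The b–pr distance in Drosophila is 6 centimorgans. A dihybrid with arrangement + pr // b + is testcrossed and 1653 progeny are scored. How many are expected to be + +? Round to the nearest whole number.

A map distance of 6 centimorgans corresponds to a recombination frequency of 0.060.
The F1 is + pr / b +, so + + is a recombinant gamete class with expected frequency r/2 = 0.060/2 = 0.0300.
Expected number = 0.0300 × 1653 = 49.59 ≈ 50.

50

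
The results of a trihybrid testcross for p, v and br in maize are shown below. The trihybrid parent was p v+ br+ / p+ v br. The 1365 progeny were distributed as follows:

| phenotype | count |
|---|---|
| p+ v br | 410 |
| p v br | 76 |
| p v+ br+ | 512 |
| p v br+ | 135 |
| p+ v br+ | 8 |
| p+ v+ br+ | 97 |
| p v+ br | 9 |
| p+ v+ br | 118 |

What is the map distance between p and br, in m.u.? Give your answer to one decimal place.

13.9 m.u.

The two rarest classes, p v+ br and p+ v br+, are the double crossovers. Comparing them with the parentals, only the br allele has switched, so br is the middle locus and the order is v – br – p.
Crossovers in the br–p interval produce the single-crossover classes p+ v+ br+ and p v br (97 + 76 = 173) plus the double crossovers (17).
RF(br–p) = (173 + 17) / 1365 = 190/1365 = 0.1392 → 13.9 m.u.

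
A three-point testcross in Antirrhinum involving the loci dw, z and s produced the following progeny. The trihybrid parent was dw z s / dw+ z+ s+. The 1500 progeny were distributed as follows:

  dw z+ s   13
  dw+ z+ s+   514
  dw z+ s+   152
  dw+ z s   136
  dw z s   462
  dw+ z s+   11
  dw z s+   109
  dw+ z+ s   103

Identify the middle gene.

The two rarest classes, dw z+ s and dw+ z s+, are the double crossovers. Comparing them with the parentals, only the z allele has switched, so z is the middle locus and the order is s – z – dw.

z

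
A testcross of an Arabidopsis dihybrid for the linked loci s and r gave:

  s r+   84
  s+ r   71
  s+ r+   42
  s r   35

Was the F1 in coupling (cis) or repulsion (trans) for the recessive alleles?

trans

The two most frequent classes are s+ r (71) and s r+ (84); these are the parental (non-recombinant) types.
So the F1 carried s+ r on one chromosome and s r+ on the other — the recessive alleles are on opposite chromosomes (trans / repulsion).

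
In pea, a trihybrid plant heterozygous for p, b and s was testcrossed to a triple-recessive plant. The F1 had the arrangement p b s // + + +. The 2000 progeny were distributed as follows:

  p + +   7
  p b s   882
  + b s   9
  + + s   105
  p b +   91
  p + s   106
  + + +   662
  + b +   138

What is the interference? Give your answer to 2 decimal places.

0.42

The two rarest classes, + b s and p + +, are the double crossovers. Comparing them with the parentals, only the p allele has switched, so p is the middle locus and the order is b – p – s.
b–p: (244 + 16)/2000 = 0.1300; p–s: (196 + 16)/2000 = 0.1060.
Expected DCO frequency = 0.1300 × 0.1060 ≈ 0.01378; observed = 16/2000 ≈ 0.00800.
Coefficient of coincidence = 0.00800/0.01378 ≈ 0.58; interference = 1 − 0.58 = 0.42.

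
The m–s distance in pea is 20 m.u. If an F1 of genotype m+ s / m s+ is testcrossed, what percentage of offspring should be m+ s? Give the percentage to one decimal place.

A map distance of 20 m.u. corresponds to a recombination frequency of 0.200.
The F1 is m+ s / m s+, so m+ s is a parental gamete class with expected frequency (1 − r)/2 = 0.800/2 = 0.4000.
That is 0.4000 = 40.0% of the progeny.

40.0%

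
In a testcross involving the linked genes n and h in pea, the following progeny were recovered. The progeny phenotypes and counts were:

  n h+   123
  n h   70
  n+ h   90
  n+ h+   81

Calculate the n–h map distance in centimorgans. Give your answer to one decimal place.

41.5 centimorgans

The two most frequent classes, n+ h (90) and n h+ (123), are the parental types, so the F1 was n+ h / n h+.
The recombinant classes are n+ h+ and n h: 81 + 70 = 151.
Recombination frequency = 151/364 = 0.4148 ≈ 41.5%, i.e. 41.5 centimorgans.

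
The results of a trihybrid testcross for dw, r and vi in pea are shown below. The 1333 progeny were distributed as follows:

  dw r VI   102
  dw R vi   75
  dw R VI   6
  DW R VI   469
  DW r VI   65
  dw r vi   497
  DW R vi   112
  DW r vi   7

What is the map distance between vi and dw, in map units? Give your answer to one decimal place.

The two most frequent reciprocal classes, DW R VI and dw r vi, are the parental types, so the F1 was DW R VI / dw r vi.
The two rarest classes, dw R VI and DW r vi, are the double crossovers. Comparing them with the parentals, only the dw allele has switched, so dw is the middle locus and the order is vi – dw – r.
Crossovers in the vi–dw interval produce the single-crossover classes DW R vi and dw r VI (112 + 102 = 214) plus the double crossovers (13).
RF(vi–dw) = (214 + 13) / 1333 = 227/1333 = 0.1703 → 17.0 map units.

17.0 map units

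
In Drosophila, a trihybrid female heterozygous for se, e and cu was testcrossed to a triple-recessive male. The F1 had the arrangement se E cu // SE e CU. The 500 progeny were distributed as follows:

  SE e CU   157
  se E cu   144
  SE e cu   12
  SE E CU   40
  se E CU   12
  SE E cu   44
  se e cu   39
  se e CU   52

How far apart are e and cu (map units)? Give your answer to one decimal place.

The two rarest classes, se E CU and SE e cu, are the double crossovers. Comparing them with the parentals, only the cu allele has switched, so cu is the middle locus and the order is e – cu – se.
Crossovers in the e–cu interval produce the single-crossover classes se e cu and SE E CU (39 + 40 = 79) plus the double crossovers (24).
RF(e–cu) = (79 + 24) / 500 = 103/500 = 0.2060 → 20.6 map units.

20.6 map units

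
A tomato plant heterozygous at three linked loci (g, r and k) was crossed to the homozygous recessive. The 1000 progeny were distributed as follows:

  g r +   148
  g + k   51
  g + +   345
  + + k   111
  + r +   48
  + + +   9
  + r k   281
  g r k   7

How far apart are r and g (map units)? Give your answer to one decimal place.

The two most frequent reciprocal classes, g + + and + r k, are the parental types, so the F1 was g + + / + r k.
The two rarest classes, + + + and g r k, are the double crossovers. Comparing them with the parentals, only the g allele has switched, so g is the middle locus and the order is k – g – r.
Crossovers in the g–r interval produce the single-crossover classes g r + and + + k (148 + 111 = 259) plus the double crossovers (16).
RF(g–r) = (259 + 16) / 1000 = 275/1000 = 0.2750 → 27.5 map units.

27.5 map units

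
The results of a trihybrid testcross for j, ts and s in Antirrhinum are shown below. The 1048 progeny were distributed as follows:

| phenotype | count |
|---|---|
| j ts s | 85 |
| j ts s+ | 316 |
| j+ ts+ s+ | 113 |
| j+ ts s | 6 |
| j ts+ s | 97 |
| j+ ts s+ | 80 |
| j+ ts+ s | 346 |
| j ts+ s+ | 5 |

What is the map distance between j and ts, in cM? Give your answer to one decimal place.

The two most frequent reciprocal classes, j ts s+ and j+ ts+ s, are the parental types, so the F1 was j ts s+ / j+ ts+ s.
The two rarest classes, j ts+ s+ and j+ ts s, are the double crossovers. Comparing them with the parentals, only the ts allele has switched, so ts is the middle locus and the order is s – ts – j.
Crossovers in the ts–j interval produce the single-crossover classes j+ ts s+ and j ts+ s (80 + 97 = 177) plus the double crossovers (11).
RF(ts–j) = (177 + 11) / 1048 = 188/1048 = 0.1794 → 17.9 cM.

17.9 cM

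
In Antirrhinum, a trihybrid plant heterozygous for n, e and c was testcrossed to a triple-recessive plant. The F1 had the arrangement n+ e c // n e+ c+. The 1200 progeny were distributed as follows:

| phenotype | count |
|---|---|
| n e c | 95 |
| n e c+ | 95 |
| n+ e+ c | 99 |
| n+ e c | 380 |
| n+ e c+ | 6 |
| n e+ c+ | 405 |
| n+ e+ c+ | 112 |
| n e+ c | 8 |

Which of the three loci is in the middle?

c

The two rarest classes, n+ e c+ and n e+ c, are the double crossovers. Comparing them with the parentals, only the c allele has switched, so c is the middle locus and the order is n – c – e.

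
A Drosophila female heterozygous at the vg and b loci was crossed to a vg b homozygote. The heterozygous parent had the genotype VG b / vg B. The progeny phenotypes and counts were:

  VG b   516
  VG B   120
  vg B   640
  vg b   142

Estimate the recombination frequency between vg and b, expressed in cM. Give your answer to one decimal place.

The recombinant classes are VG B and vg b: 120 + 142 = 262.
Recombination frequency = 262/1418 = 0.1848 ≈ 18.5%, i.e. 18.5 cM.

18.5 cM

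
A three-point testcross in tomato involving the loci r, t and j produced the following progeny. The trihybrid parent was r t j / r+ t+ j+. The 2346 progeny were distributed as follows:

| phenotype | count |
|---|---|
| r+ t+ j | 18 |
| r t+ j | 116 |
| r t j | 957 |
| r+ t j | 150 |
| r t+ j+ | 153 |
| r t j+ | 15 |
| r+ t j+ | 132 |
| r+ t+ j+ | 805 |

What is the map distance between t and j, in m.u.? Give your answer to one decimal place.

The two rarest classes, r t j+ and r+ t+ j, are the double crossovers. Comparing them with the parentals, only the j allele has switched, so j is the middle locus and the order is r – j – t.
Crossovers in the j–t interval produce the single-crossover classes r t+ j and r+ t j+ (116 + 132 = 248) plus the double crossovers (33).
RF(j–t) = (248 + 33) / 2346 = 281/2346 = 0.1198 → 12.0 m.u.

12.0 m.u.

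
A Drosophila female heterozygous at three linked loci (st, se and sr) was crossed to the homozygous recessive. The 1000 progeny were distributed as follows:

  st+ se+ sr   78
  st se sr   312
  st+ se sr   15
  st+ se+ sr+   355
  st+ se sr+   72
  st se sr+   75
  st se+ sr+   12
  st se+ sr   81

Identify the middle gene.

st

The two most frequent reciprocal classes, st se sr and st+ se+ sr+, are the parental types, so the F1 was st se sr / st+ se+ sr+.
The two rarest classes, st+ se sr and st se+ sr+, are the double crossovers. Comparing them with the parentals, only the st allele has switched, so st is the middle locus and the order is se – st – sr.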